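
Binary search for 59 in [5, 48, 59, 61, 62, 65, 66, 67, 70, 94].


Step 1: lo=0, hi=9, mid=4, val=62
Step 2: lo=0, hi=3, mid=1, val=48
Step 3: lo=2, hi=3, mid=2, val=59

Found at index 2


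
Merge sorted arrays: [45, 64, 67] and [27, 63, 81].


Take 27 from B
Take 45 from A
Take 63 from B
Take 64 from A
Take 67 from A

Merged: [27, 45, 63, 64, 67, 81]


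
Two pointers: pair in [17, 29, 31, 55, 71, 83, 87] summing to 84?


lo=0(17)+hi=6(87)=104
lo=0(17)+hi=5(83)=100
lo=0(17)+hi=4(71)=88
lo=0(17)+hi=3(55)=72
lo=1(29)+hi=3(55)=84

Yes: 29+55=84


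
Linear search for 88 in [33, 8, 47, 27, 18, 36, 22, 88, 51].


i=0: 33!=88
i=1: 8!=88
i=2: 47!=88
i=3: 27!=88
i=4: 18!=88
i=5: 36!=88
i=6: 22!=88
i=7: 88==88 found!

Found at 7, 8 comps


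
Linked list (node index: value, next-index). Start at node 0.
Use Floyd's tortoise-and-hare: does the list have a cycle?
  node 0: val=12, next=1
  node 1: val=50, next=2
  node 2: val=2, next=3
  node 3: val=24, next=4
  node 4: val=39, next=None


Floyd's tortoise (slow, +1) and hare (fast, +2):
  init: slow=0, fast=0
  step 1: slow=1, fast=2
  step 2: slow=2, fast=4
  step 3: fast -> None, no cycle

Cycle: no


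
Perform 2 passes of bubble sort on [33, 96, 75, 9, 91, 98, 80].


Initial: [33, 96, 75, 9, 91, 98, 80]
Pass 1: [33, 75, 9, 91, 96, 80, 98] (4 swaps)
Pass 2: [33, 9, 75, 91, 80, 96, 98] (2 swaps)

After 2 passes: [33, 9, 75, 91, 80, 96, 98]


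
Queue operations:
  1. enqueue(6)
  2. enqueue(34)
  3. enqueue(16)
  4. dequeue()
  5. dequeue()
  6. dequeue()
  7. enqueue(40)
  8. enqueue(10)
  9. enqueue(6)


enqueue(6) -> [6]
enqueue(34) -> [6, 34]
enqueue(16) -> [6, 34, 16]
dequeue()->6, [34, 16]
dequeue()->34, [16]
dequeue()->16, []
enqueue(40) -> [40]
enqueue(10) -> [40, 10]
enqueue(6) -> [40, 10, 6]

Final queue: [40, 10, 6]


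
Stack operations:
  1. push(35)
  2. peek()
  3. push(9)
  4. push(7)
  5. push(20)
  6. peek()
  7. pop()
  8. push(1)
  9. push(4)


push(35) -> [35]
peek()->35
push(9) -> [35, 9]
push(7) -> [35, 9, 7]
push(20) -> [35, 9, 7, 20]
peek()->20
pop()->20, [35, 9, 7]
push(1) -> [35, 9, 7, 1]
push(4) -> [35, 9, 7, 1, 4]

Final stack: [35, 9, 7, 1, 4]


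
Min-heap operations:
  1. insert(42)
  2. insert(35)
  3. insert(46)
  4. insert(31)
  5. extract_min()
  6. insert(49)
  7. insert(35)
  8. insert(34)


insert(42) -> [42]
insert(35) -> [35, 42]
insert(46) -> [35, 42, 46]
insert(31) -> [31, 35, 46, 42]
extract_min()->31, [35, 42, 46]
insert(49) -> [35, 42, 46, 49]
insert(35) -> [35, 35, 46, 49, 42]
insert(34) -> [34, 35, 35, 49, 42, 46]

Final heap: [34, 35, 35, 49, 42, 46]


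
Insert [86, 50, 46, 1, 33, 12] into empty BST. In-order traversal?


Insert 86: root
Insert 50: L from 86
Insert 46: L from 86 -> L from 50
Insert 1: L from 86 -> L from 50 -> L from 46
Insert 33: L from 86 -> L from 50 -> L from 46 -> R from 1
Insert 12: L from 86 -> L from 50 -> L from 46 -> R from 1 -> L from 33

In-order: [1, 12, 33, 46, 50, 86]


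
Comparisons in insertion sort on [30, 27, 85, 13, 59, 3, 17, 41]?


Algorithm: insertion sort
Input: [30, 27, 85, 13, 59, 3, 17, 41]
Sorted: [3, 13, 17, 27, 30, 41, 59, 85]

20


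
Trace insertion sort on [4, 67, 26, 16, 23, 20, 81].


Initial: [4, 67, 26, 16, 23, 20, 81]
Insert 67: [4, 67, 26, 16, 23, 20, 81]
Insert 26: [4, 26, 67, 16, 23, 20, 81]
Insert 16: [4, 16, 26, 67, 23, 20, 81]
Insert 23: [4, 16, 23, 26, 67, 20, 81]
Insert 20: [4, 16, 20, 23, 26, 67, 81]
Insert 81: [4, 16, 20, 23, 26, 67, 81]

Sorted: [4, 16, 20, 23, 26, 67, 81]


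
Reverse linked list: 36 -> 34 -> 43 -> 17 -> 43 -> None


Step 1: curr=36, set curr.next=prev(None) | reversed so far: 36
Step 2: curr=34, set curr.next=prev(36) | reversed so far: 34 -> 36
Step 3: curr=43, set curr.next=prev(34) | reversed so far: 43 -> 34 -> 36
Step 4: curr=17, set curr.next=prev(43) | reversed so far: 17 -> 43 -> 34 -> 36
Step 5: curr=43, set curr.next=prev(17) | reversed so far: 43 -> 17 -> 43 -> 34 -> 36

43 -> 17 -> 43 -> 34 -> 36 -> None


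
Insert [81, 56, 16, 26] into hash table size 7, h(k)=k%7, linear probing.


Insert 81: h=4 -> slot 4
Insert 56: h=0 -> slot 0
Insert 16: h=2 -> slot 2
Insert 26: h=5 -> slot 5

Table: [56, None, 16, None, 81, 26, None]


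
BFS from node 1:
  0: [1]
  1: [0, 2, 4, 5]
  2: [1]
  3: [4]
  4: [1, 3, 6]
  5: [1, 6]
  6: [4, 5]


Visit 1, enqueue [0, 2, 4, 5]
Visit 0, enqueue []
Visit 2, enqueue []
Visit 4, enqueue [3, 6]
Visit 5, enqueue []
Visit 3, enqueue []
Visit 6, enqueue []

BFS order: [1, 0, 2, 4, 5, 3, 6]


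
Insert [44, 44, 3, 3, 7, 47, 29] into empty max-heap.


Insert 44: [44]
Insert 44: [44, 44]
Insert 3: [44, 44, 3]
Insert 3: [44, 44, 3, 3]
Insert 7: [44, 44, 3, 3, 7]
Insert 47: [47, 44, 44, 3, 7, 3]
Insert 29: [47, 44, 44, 3, 7, 3, 29]

Final heap: [47, 44, 44, 3, 7, 3, 29]


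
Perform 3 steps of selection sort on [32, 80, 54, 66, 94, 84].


Initial: [32, 80, 54, 66, 94, 84]
Step 1: min=32 at 0
  Swap: [32, 80, 54, 66, 94, 84]
Step 2: min=54 at 2
  Swap: [32, 54, 80, 66, 94, 84]
Step 3: min=66 at 3
  Swap: [32, 54, 66, 80, 94, 84]

After 3 steps: [32, 54, 66, 80, 94, 84]


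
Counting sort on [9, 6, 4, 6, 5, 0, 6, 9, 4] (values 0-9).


Input: [9, 6, 4, 6, 5, 0, 6, 9, 4]
Counts: [1, 0, 0, 0, 2, 1, 3, 0, 0, 2]

Sorted: [0, 4, 4, 5, 6, 6, 6, 9, 9]


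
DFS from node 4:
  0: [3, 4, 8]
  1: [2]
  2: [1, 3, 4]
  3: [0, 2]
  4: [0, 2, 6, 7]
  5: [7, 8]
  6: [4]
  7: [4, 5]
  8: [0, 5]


Visit 4, push [7, 6, 2, 0]
Visit 0, push [8, 3]
Visit 3, push [2]
Visit 2, push [1]
Visit 1, push []
Visit 8, push [5]
Visit 5, push [7]
Visit 7, push []
Visit 6, push []

DFS order: [4, 0, 3, 2, 1, 8, 5, 7, 6]


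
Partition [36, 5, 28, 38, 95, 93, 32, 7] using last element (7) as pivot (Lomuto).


Pivot: 7
  5 <= 7: swap -> [5, 36, 28, 38, 95, 93, 32, 7]
Place pivot at 1: [5, 7, 28, 38, 95, 93, 32, 36]

Partitioned: [5, 7, 28, 38, 95, 93, 32, 36]


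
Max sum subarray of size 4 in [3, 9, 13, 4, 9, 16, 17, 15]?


[0:4]: 29
[1:5]: 35
[2:6]: 42
[3:7]: 46
[4:8]: 57

Max: 57 at [4:8]


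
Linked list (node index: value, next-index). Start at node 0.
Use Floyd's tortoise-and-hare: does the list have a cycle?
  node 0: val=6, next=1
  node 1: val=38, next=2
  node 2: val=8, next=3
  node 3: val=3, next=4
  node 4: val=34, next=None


Floyd's tortoise (slow, +1) and hare (fast, +2):
  init: slow=0, fast=0
  step 1: slow=1, fast=2
  step 2: slow=2, fast=4
  step 3: fast -> None, no cycle

Cycle: no


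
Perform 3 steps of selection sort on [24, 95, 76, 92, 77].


Initial: [24, 95, 76, 92, 77]
Step 1: min=24 at 0
  Swap: [24, 95, 76, 92, 77]
Step 2: min=76 at 2
  Swap: [24, 76, 95, 92, 77]
Step 3: min=77 at 4
  Swap: [24, 76, 77, 92, 95]

After 3 steps: [24, 76, 77, 92, 95]


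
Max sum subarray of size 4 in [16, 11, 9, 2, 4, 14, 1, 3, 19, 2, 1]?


[0:4]: 38
[1:5]: 26
[2:6]: 29
[3:7]: 21
[4:8]: 22
[5:9]: 37
[6:10]: 25
[7:11]: 25

Max: 38 at [0:4]


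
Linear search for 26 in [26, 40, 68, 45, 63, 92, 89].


i=0: 26==26 found!

Found at 0, 1 comps


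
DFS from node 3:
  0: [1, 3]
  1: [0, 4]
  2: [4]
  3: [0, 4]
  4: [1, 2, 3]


Visit 3, push [4, 0]
Visit 0, push [1]
Visit 1, push [4]
Visit 4, push [2]
Visit 2, push []

DFS order: [3, 0, 1, 4, 2]


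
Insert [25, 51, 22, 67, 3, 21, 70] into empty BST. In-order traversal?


Insert 25: root
Insert 51: R from 25
Insert 22: L from 25
Insert 67: R from 25 -> R from 51
Insert 3: L from 25 -> L from 22
Insert 21: L from 25 -> L from 22 -> R from 3
Insert 70: R from 25 -> R from 51 -> R from 67

In-order: [3, 21, 22, 25, 51, 67, 70]


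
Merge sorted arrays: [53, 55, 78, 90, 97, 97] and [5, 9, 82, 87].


Take 5 from B
Take 9 from B
Take 53 from A
Take 55 from A
Take 78 from A
Take 82 from B
Take 87 from B

Merged: [5, 9, 53, 55, 78, 82, 87, 90, 97, 97]


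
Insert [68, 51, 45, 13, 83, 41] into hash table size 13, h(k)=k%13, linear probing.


Insert 68: h=3 -> slot 3
Insert 51: h=12 -> slot 12
Insert 45: h=6 -> slot 6
Insert 13: h=0 -> slot 0
Insert 83: h=5 -> slot 5
Insert 41: h=2 -> slot 2

Table: [13, None, 41, 68, None, 83, 45, None, None, None, None, None, 51]


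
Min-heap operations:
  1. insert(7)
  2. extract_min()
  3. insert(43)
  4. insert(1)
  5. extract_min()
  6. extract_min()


insert(7) -> [7]
extract_min()->7, []
insert(43) -> [43]
insert(1) -> [1, 43]
extract_min()->1, [43]
extract_min()->43, []

Final heap: []


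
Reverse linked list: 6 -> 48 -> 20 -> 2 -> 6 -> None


Step 1: curr=6, set curr.next=prev(None) | reversed so far: 6
Step 2: curr=48, set curr.next=prev(6) | reversed so far: 48 -> 6
Step 3: curr=20, set curr.next=prev(48) | reversed so far: 20 -> 48 -> 6
Step 4: curr=2, set curr.next=prev(20) | reversed so far: 2 -> 20 -> 48 -> 6
Step 5: curr=6, set curr.next=prev(2) | reversed so far: 6 -> 2 -> 20 -> 48 -> 6

6 -> 2 -> 20 -> 48 -> 6 -> None


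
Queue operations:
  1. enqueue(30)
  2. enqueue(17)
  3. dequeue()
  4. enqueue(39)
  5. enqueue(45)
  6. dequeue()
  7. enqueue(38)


enqueue(30) -> [30]
enqueue(17) -> [30, 17]
dequeue()->30, [17]
enqueue(39) -> [17, 39]
enqueue(45) -> [17, 39, 45]
dequeue()->17, [39, 45]
enqueue(38) -> [39, 45, 38]

Final queue: [39, 45, 38]


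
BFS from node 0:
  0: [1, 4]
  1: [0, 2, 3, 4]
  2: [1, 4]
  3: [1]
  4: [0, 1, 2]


Visit 0, enqueue [1, 4]
Visit 1, enqueue [2, 3]
Visit 4, enqueue []
Visit 2, enqueue []
Visit 3, enqueue []

BFS order: [0, 1, 4, 2, 3]


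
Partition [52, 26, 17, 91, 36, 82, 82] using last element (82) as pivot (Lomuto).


Pivot: 82
  52 <= 82: advance i (no swap)
  26 <= 82: advance i (no swap)
  17 <= 82: advance i (no swap)
  36 <= 82: swap -> [52, 26, 17, 36, 91, 82, 82]
  82 <= 82: swap -> [52, 26, 17, 36, 82, 91, 82]
Place pivot at 5: [52, 26, 17, 36, 82, 82, 91]

Partitioned: [52, 26, 17, 36, 82, 82, 91]


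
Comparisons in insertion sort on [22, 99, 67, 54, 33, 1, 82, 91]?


Algorithm: insertion sort
Input: [22, 99, 67, 54, 33, 1, 82, 91]
Sorted: [1, 22, 33, 54, 67, 82, 91, 99]

19


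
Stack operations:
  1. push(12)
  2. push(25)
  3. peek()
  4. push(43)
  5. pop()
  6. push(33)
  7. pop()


push(12) -> [12]
push(25) -> [12, 25]
peek()->25
push(43) -> [12, 25, 43]
pop()->43, [12, 25]
push(33) -> [12, 25, 33]
pop()->33, [12, 25]

Final stack: [12, 25]


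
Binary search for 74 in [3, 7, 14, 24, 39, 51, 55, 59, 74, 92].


Step 1: lo=0, hi=9, mid=4, val=39
Step 2: lo=5, hi=9, mid=7, val=59
Step 3: lo=8, hi=9, mid=8, val=74

Found at index 8


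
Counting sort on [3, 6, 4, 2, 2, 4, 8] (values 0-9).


Input: [3, 6, 4, 2, 2, 4, 8]
Counts: [0, 0, 2, 1, 2, 0, 1, 0, 1, 0]

Sorted: [2, 2, 3, 4, 4, 6, 8]


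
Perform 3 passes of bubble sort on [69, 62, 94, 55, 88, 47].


Initial: [69, 62, 94, 55, 88, 47]
Pass 1: [62, 69, 55, 88, 47, 94] (4 swaps)
Pass 2: [62, 55, 69, 47, 88, 94] (2 swaps)
Pass 3: [55, 62, 47, 69, 88, 94] (2 swaps)

After 3 passes: [55, 62, 47, 69, 88, 94]


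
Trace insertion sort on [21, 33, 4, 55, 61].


Initial: [21, 33, 4, 55, 61]
Insert 33: [21, 33, 4, 55, 61]
Insert 4: [4, 21, 33, 55, 61]
Insert 55: [4, 21, 33, 55, 61]
Insert 61: [4, 21, 33, 55, 61]

Sorted: [4, 21, 33, 55, 61]


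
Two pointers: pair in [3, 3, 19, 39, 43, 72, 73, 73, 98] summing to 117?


lo=0(3)+hi=8(98)=101
lo=1(3)+hi=8(98)=101
lo=2(19)+hi=8(98)=117

Yes: 19+98=117


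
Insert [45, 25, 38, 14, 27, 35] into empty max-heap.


Insert 45: [45]
Insert 25: [45, 25]
Insert 38: [45, 25, 38]
Insert 14: [45, 25, 38, 14]
Insert 27: [45, 27, 38, 14, 25]
Insert 35: [45, 27, 38, 14, 25, 35]

Final heap: [45, 27, 38, 14, 25, 35]


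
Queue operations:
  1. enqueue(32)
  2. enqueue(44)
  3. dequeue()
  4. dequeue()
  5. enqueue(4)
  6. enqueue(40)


enqueue(32) -> [32]
enqueue(44) -> [32, 44]
dequeue()->32, [44]
dequeue()->44, []
enqueue(4) -> [4]
enqueue(40) -> [4, 40]

Final queue: [4, 40]


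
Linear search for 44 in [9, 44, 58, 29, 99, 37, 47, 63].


i=0: 9!=44
i=1: 44==44 found!

Found at 1, 2 comps


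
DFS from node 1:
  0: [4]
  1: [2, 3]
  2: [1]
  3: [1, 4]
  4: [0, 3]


Visit 1, push [3, 2]
Visit 2, push []
Visit 3, push [4]
Visit 4, push [0]
Visit 0, push []

DFS order: [1, 2, 3, 4, 0]


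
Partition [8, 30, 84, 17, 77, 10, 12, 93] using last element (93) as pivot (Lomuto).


Pivot: 93
  8 <= 93: advance i (no swap)
  30 <= 93: advance i (no swap)
  84 <= 93: advance i (no swap)
  17 <= 93: advance i (no swap)
  77 <= 93: advance i (no swap)
  10 <= 93: advance i (no swap)
  12 <= 93: advance i (no swap)
Place pivot at 7: [8, 30, 84, 17, 77, 10, 12, 93]

Partitioned: [8, 30, 84, 17, 77, 10, 12, 93]


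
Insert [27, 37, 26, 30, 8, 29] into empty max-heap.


Insert 27: [27]
Insert 37: [37, 27]
Insert 26: [37, 27, 26]
Insert 30: [37, 30, 26, 27]
Insert 8: [37, 30, 26, 27, 8]
Insert 29: [37, 30, 29, 27, 8, 26]

Final heap: [37, 30, 29, 27, 8, 26]


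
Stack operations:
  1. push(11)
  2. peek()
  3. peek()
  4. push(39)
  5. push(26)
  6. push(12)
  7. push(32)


push(11) -> [11]
peek()->11
peek()->11
push(39) -> [11, 39]
push(26) -> [11, 39, 26]
push(12) -> [11, 39, 26, 12]
push(32) -> [11, 39, 26, 12, 32]

Final stack: [11, 39, 26, 12, 32]


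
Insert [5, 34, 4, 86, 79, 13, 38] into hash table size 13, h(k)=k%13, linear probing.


Insert 5: h=5 -> slot 5
Insert 34: h=8 -> slot 8
Insert 4: h=4 -> slot 4
Insert 86: h=8, 1 probes -> slot 9
Insert 79: h=1 -> slot 1
Insert 13: h=0 -> slot 0
Insert 38: h=12 -> slot 12

Table: [13, 79, None, None, 4, 5, None, None, 34, 86, None, None, 38]


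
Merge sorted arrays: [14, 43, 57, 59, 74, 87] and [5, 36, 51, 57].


Take 5 from B
Take 14 from A
Take 36 from B
Take 43 from A
Take 51 from B
Take 57 from A
Take 57 from B

Merged: [5, 14, 36, 43, 51, 57, 57, 59, 74, 87]


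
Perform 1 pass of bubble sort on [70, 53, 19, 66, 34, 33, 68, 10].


Initial: [70, 53, 19, 66, 34, 33, 68, 10]
Pass 1: [53, 19, 66, 34, 33, 68, 10, 70] (7 swaps)

After 1 pass: [53, 19, 66, 34, 33, 68, 10, 70]


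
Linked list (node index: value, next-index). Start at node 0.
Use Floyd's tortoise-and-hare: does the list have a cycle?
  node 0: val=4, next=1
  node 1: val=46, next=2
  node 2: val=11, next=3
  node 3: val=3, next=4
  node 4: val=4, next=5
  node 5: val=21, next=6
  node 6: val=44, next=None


Floyd's tortoise (slow, +1) and hare (fast, +2):
  init: slow=0, fast=0
  step 1: slow=1, fast=2
  step 2: slow=2, fast=4
  step 3: slow=3, fast=6
  step 4: fast -> None, no cycle

Cycle: no


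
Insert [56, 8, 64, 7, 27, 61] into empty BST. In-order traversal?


Insert 56: root
Insert 8: L from 56
Insert 64: R from 56
Insert 7: L from 56 -> L from 8
Insert 27: L from 56 -> R from 8
Insert 61: R from 56 -> L from 64

In-order: [7, 8, 27, 56, 61, 64]


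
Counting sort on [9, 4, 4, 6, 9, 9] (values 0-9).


Input: [9, 4, 4, 6, 9, 9]
Counts: [0, 0, 0, 0, 2, 0, 1, 0, 0, 3]

Sorted: [4, 4, 6, 9, 9, 9]


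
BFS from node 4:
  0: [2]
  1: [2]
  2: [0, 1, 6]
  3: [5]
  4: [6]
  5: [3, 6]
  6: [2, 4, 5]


Visit 4, enqueue [6]
Visit 6, enqueue [2, 5]
Visit 2, enqueue [0, 1]
Visit 5, enqueue [3]
Visit 0, enqueue []
Visit 1, enqueue []
Visit 3, enqueue []

BFS order: [4, 6, 2, 5, 0, 1, 3]


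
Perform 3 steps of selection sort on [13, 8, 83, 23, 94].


Initial: [13, 8, 83, 23, 94]
Step 1: min=8 at 1
  Swap: [8, 13, 83, 23, 94]
Step 2: min=13 at 1
  Swap: [8, 13, 83, 23, 94]
Step 3: min=23 at 3
  Swap: [8, 13, 23, 83, 94]

After 3 steps: [8, 13, 23, 83, 94]


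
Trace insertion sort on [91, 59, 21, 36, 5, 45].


Initial: [91, 59, 21, 36, 5, 45]
Insert 59: [59, 91, 21, 36, 5, 45]
Insert 21: [21, 59, 91, 36, 5, 45]
Insert 36: [21, 36, 59, 91, 5, 45]
Insert 5: [5, 21, 36, 59, 91, 45]
Insert 45: [5, 21, 36, 45, 59, 91]

Sorted: [5, 21, 36, 45, 59, 91]


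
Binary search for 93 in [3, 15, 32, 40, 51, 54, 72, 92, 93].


Step 1: lo=0, hi=8, mid=4, val=51
Step 2: lo=5, hi=8, mid=6, val=72
Step 3: lo=7, hi=8, mid=7, val=92
Step 4: lo=8, hi=8, mid=8, val=93

Found at index 8


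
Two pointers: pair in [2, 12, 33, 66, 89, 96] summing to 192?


lo=0(2)+hi=5(96)=98
lo=1(12)+hi=5(96)=108
lo=2(33)+hi=5(96)=129
lo=3(66)+hi=5(96)=162
lo=4(89)+hi=5(96)=185

No pair found


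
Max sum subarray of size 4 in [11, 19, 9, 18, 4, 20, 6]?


[0:4]: 57
[1:5]: 50
[2:6]: 51
[3:7]: 48

Max: 57 at [0:4]


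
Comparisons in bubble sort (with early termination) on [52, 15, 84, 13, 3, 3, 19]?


Algorithm: bubble sort (with early termination)
Input: [52, 15, 84, 13, 3, 3, 19]
Sorted: [3, 3, 13, 15, 19, 52, 84]

20


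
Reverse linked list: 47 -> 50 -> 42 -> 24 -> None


Step 1: curr=47, set curr.next=prev(None) | reversed so far: 47
Step 2: curr=50, set curr.next=prev(47) | reversed so far: 50 -> 47
Step 3: curr=42, set curr.next=prev(50) | reversed so far: 42 -> 50 -> 47
Step 4: curr=24, set curr.next=prev(42) | reversed so far: 24 -> 42 -> 50 -> 47

24 -> 42 -> 50 -> 47 -> None


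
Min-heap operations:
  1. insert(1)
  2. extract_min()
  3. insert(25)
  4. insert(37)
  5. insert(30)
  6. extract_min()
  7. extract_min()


insert(1) -> [1]
extract_min()->1, []
insert(25) -> [25]
insert(37) -> [25, 37]
insert(30) -> [25, 37, 30]
extract_min()->25, [30, 37]
extract_min()->30, [37]

Final heap: [37]


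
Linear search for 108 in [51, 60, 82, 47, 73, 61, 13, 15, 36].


i=0: 51!=108
i=1: 60!=108
i=2: 82!=108
i=3: 47!=108
i=4: 73!=108
i=5: 61!=108
i=6: 13!=108
i=7: 15!=108
i=8: 36!=108

Not found, 9 comps


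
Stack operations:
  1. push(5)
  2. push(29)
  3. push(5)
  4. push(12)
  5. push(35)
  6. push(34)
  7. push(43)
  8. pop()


push(5) -> [5]
push(29) -> [5, 29]
push(5) -> [5, 29, 5]
push(12) -> [5, 29, 5, 12]
push(35) -> [5, 29, 5, 12, 35]
push(34) -> [5, 29, 5, 12, 35, 34]
push(43) -> [5, 29, 5, 12, 35, 34, 43]
pop()->43, [5, 29, 5, 12, 35, 34]

Final stack: [5, 29, 5, 12, 35, 34]


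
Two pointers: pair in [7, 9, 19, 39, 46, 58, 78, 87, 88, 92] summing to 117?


lo=0(7)+hi=9(92)=99
lo=1(9)+hi=9(92)=101
lo=2(19)+hi=9(92)=111
lo=3(39)+hi=9(92)=131
lo=3(39)+hi=8(88)=127
lo=3(39)+hi=7(87)=126
lo=3(39)+hi=6(78)=117

Yes: 39+78=117


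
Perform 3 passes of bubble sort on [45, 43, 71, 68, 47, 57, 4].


Initial: [45, 43, 71, 68, 47, 57, 4]
Pass 1: [43, 45, 68, 47, 57, 4, 71] (5 swaps)
Pass 2: [43, 45, 47, 57, 4, 68, 71] (3 swaps)
Pass 3: [43, 45, 47, 4, 57, 68, 71] (1 swaps)

After 3 passes: [43, 45, 47, 4, 57, 68, 71]


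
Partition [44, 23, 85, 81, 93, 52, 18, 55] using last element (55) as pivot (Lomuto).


Pivot: 55
  44 <= 55: advance i (no swap)
  23 <= 55: advance i (no swap)
  52 <= 55: swap -> [44, 23, 52, 81, 93, 85, 18, 55]
  18 <= 55: swap -> [44, 23, 52, 18, 93, 85, 81, 55]
Place pivot at 4: [44, 23, 52, 18, 55, 85, 81, 93]

Partitioned: [44, 23, 52, 18, 55, 85, 81, 93]


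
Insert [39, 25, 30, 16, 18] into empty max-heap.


Insert 39: [39]
Insert 25: [39, 25]
Insert 30: [39, 25, 30]
Insert 16: [39, 25, 30, 16]
Insert 18: [39, 25, 30, 16, 18]

Final heap: [39, 25, 30, 16, 18]


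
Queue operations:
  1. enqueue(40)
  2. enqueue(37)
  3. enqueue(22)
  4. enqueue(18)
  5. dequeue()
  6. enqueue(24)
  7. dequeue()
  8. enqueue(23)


enqueue(40) -> [40]
enqueue(37) -> [40, 37]
enqueue(22) -> [40, 37, 22]
enqueue(18) -> [40, 37, 22, 18]
dequeue()->40, [37, 22, 18]
enqueue(24) -> [37, 22, 18, 24]
dequeue()->37, [22, 18, 24]
enqueue(23) -> [22, 18, 24, 23]

Final queue: [22, 18, 24, 23]


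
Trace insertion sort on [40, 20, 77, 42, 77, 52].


Initial: [40, 20, 77, 42, 77, 52]
Insert 20: [20, 40, 77, 42, 77, 52]
Insert 77: [20, 40, 77, 42, 77, 52]
Insert 42: [20, 40, 42, 77, 77, 52]
Insert 77: [20, 40, 42, 77, 77, 52]
Insert 52: [20, 40, 42, 52, 77, 77]

Sorted: [20, 40, 42, 52, 77, 77]


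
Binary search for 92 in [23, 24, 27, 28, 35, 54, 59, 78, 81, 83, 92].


Step 1: lo=0, hi=10, mid=5, val=54
Step 2: lo=6, hi=10, mid=8, val=81
Step 3: lo=9, hi=10, mid=9, val=83
Step 4: lo=10, hi=10, mid=10, val=92

Found at index 10


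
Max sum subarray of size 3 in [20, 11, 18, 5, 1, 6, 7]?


[0:3]: 49
[1:4]: 34
[2:5]: 24
[3:6]: 12
[4:7]: 14

Max: 49 at [0:3]


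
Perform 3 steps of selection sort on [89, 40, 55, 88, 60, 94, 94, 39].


Initial: [89, 40, 55, 88, 60, 94, 94, 39]
Step 1: min=39 at 7
  Swap: [39, 40, 55, 88, 60, 94, 94, 89]
Step 2: min=40 at 1
  Swap: [39, 40, 55, 88, 60, 94, 94, 89]
Step 3: min=55 at 2
  Swap: [39, 40, 55, 88, 60, 94, 94, 89]

After 3 steps: [39, 40, 55, 88, 60, 94, 94, 89]


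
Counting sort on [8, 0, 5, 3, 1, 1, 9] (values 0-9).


Input: [8, 0, 5, 3, 1, 1, 9]
Counts: [1, 2, 0, 1, 0, 1, 0, 0, 1, 1]

Sorted: [0, 1, 1, 3, 5, 8, 9]


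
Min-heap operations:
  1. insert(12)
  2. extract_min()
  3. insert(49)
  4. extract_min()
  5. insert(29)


insert(12) -> [12]
extract_min()->12, []
insert(49) -> [49]
extract_min()->49, []
insert(29) -> [29]

Final heap: [29]


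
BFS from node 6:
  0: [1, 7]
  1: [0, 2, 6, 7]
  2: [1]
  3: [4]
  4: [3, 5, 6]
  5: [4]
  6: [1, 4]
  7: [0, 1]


Visit 6, enqueue [1, 4]
Visit 1, enqueue [0, 2, 7]
Visit 4, enqueue [3, 5]
Visit 0, enqueue []
Visit 2, enqueue []
Visit 7, enqueue []
Visit 3, enqueue []
Visit 5, enqueue []

BFS order: [6, 1, 4, 0, 2, 7, 3, 5]


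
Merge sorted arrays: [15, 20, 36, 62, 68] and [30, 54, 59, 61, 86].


Take 15 from A
Take 20 from A
Take 30 from B
Take 36 from A
Take 54 from B
Take 59 from B
Take 61 from B
Take 62 from A
Take 68 from A

Merged: [15, 20, 30, 36, 54, 59, 61, 62, 68, 86]


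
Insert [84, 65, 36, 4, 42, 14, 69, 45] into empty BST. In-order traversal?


Insert 84: root
Insert 65: L from 84
Insert 36: L from 84 -> L from 65
Insert 4: L from 84 -> L from 65 -> L from 36
Insert 42: L from 84 -> L from 65 -> R from 36
Insert 14: L from 84 -> L from 65 -> L from 36 -> R from 4
Insert 69: L from 84 -> R from 65
Insert 45: L from 84 -> L from 65 -> R from 36 -> R from 42

In-order: [4, 14, 36, 42, 45, 65, 69, 84]


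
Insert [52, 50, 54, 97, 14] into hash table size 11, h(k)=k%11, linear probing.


Insert 52: h=8 -> slot 8
Insert 50: h=6 -> slot 6
Insert 54: h=10 -> slot 10
Insert 97: h=9 -> slot 9
Insert 14: h=3 -> slot 3

Table: [None, None, None, 14, None, None, 50, None, 52, 97, 54]


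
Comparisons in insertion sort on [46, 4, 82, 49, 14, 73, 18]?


Algorithm: insertion sort
Input: [46, 4, 82, 49, 14, 73, 18]
Sorted: [4, 14, 18, 46, 49, 73, 82]

15


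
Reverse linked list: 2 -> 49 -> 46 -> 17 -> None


Step 1: curr=2, set curr.next=prev(None) | reversed so far: 2
Step 2: curr=49, set curr.next=prev(2) | reversed so far: 49 -> 2
Step 3: curr=46, set curr.next=prev(49) | reversed so far: 46 -> 49 -> 2
Step 4: curr=17, set curr.next=prev(46) | reversed so far: 17 -> 46 -> 49 -> 2

17 -> 46 -> 49 -> 2 -> None


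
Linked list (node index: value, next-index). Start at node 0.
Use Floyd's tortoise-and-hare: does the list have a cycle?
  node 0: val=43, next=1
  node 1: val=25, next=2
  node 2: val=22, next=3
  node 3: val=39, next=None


Floyd's tortoise (slow, +1) and hare (fast, +2):
  init: slow=0, fast=0
  step 1: slow=1, fast=2
  step 2: fast 2->3->None, no cycle

Cycle: no


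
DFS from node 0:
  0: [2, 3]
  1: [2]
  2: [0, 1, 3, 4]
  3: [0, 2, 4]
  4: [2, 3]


Visit 0, push [3, 2]
Visit 2, push [4, 3, 1]
Visit 1, push []
Visit 3, push [4]
Visit 4, push []

DFS order: [0, 2, 1, 3, 4]


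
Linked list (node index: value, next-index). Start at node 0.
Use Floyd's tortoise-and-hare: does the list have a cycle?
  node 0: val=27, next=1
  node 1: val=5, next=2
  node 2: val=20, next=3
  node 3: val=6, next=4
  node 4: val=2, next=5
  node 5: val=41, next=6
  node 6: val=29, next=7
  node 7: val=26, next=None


Floyd's tortoise (slow, +1) and hare (fast, +2):
  init: slow=0, fast=0
  step 1: slow=1, fast=2
  step 2: slow=2, fast=4
  step 3: slow=3, fast=6
  step 4: fast 6->7->None, no cycle

Cycle: no


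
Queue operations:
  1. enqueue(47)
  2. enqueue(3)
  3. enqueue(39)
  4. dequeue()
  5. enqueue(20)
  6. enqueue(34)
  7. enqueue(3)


enqueue(47) -> [47]
enqueue(3) -> [47, 3]
enqueue(39) -> [47, 3, 39]
dequeue()->47, [3, 39]
enqueue(20) -> [3, 39, 20]
enqueue(34) -> [3, 39, 20, 34]
enqueue(3) -> [3, 39, 20, 34, 3]

Final queue: [3, 39, 20, 34, 3]


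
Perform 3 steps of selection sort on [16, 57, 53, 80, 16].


Initial: [16, 57, 53, 80, 16]
Step 1: min=16 at 0
  Swap: [16, 57, 53, 80, 16]
Step 2: min=16 at 4
  Swap: [16, 16, 53, 80, 57]
Step 3: min=53 at 2
  Swap: [16, 16, 53, 80, 57]

After 3 steps: [16, 16, 53, 80, 57]


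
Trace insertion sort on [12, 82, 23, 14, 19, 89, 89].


Initial: [12, 82, 23, 14, 19, 89, 89]
Insert 82: [12, 82, 23, 14, 19, 89, 89]
Insert 23: [12, 23, 82, 14, 19, 89, 89]
Insert 14: [12, 14, 23, 82, 19, 89, 89]
Insert 19: [12, 14, 19, 23, 82, 89, 89]
Insert 89: [12, 14, 19, 23, 82, 89, 89]
Insert 89: [12, 14, 19, 23, 82, 89, 89]

Sorted: [12, 14, 19, 23, 82, 89, 89]


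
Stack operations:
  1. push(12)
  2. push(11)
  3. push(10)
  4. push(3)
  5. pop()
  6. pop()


push(12) -> [12]
push(11) -> [12, 11]
push(10) -> [12, 11, 10]
push(3) -> [12, 11, 10, 3]
pop()->3, [12, 11, 10]
pop()->10, [12, 11]

Final stack: [12, 11]


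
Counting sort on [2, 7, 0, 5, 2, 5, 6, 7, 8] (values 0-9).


Input: [2, 7, 0, 5, 2, 5, 6, 7, 8]
Counts: [1, 0, 2, 0, 0, 2, 1, 2, 1, 0]

Sorted: [0, 2, 2, 5, 5, 6, 7, 7, 8]


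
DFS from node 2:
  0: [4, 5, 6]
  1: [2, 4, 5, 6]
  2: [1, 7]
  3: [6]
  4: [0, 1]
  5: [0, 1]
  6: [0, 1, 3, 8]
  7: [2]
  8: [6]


Visit 2, push [7, 1]
Visit 1, push [6, 5, 4]
Visit 4, push [0]
Visit 0, push [6, 5]
Visit 5, push []
Visit 6, push [8, 3]
Visit 3, push []
Visit 8, push []
Visit 7, push []

DFS order: [2, 1, 4, 0, 5, 6, 3, 8, 7]


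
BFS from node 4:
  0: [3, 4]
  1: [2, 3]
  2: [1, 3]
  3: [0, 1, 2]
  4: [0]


Visit 4, enqueue [0]
Visit 0, enqueue [3]
Visit 3, enqueue [1, 2]
Visit 1, enqueue []
Visit 2, enqueue []

BFS order: [4, 0, 3, 1, 2]


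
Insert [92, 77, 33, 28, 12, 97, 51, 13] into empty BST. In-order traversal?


Insert 92: root
Insert 77: L from 92
Insert 33: L from 92 -> L from 77
Insert 28: L from 92 -> L from 77 -> L from 33
Insert 12: L from 92 -> L from 77 -> L from 33 -> L from 28
Insert 97: R from 92
Insert 51: L from 92 -> L from 77 -> R from 33
Insert 13: L from 92 -> L from 77 -> L from 33 -> L from 28 -> R from 12

In-order: [12, 13, 28, 33, 51, 77, 92, 97]


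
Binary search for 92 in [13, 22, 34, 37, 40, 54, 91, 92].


Step 1: lo=0, hi=7, mid=3, val=37
Step 2: lo=4, hi=7, mid=5, val=54
Step 3: lo=6, hi=7, mid=6, val=91
Step 4: lo=7, hi=7, mid=7, val=92

Found at index 7


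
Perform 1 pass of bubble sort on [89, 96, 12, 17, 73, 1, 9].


Initial: [89, 96, 12, 17, 73, 1, 9]
Pass 1: [89, 12, 17, 73, 1, 9, 96] (5 swaps)

After 1 pass: [89, 12, 17, 73, 1, 9, 96]


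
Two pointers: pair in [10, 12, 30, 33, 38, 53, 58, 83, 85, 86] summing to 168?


lo=0(10)+hi=9(86)=96
lo=1(12)+hi=9(86)=98
lo=2(30)+hi=9(86)=116
lo=3(33)+hi=9(86)=119
lo=4(38)+hi=9(86)=124
lo=5(53)+hi=9(86)=139
lo=6(58)+hi=9(86)=144
lo=7(83)+hi=9(86)=169
lo=7(83)+hi=8(85)=168

Yes: 83+85=168


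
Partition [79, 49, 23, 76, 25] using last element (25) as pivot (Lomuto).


Pivot: 25
  23 <= 25: swap -> [23, 49, 79, 76, 25]
Place pivot at 1: [23, 25, 79, 76, 49]

Partitioned: [23, 25, 79, 76, 49]


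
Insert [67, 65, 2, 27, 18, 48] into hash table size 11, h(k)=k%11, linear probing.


Insert 67: h=1 -> slot 1
Insert 65: h=10 -> slot 10
Insert 2: h=2 -> slot 2
Insert 27: h=5 -> slot 5
Insert 18: h=7 -> slot 7
Insert 48: h=4 -> slot 4

Table: [None, 67, 2, None, 48, 27, None, 18, None, None, 65]


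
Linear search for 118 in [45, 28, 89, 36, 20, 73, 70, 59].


i=0: 45!=118
i=1: 28!=118
i=2: 89!=118
i=3: 36!=118
i=4: 20!=118
i=5: 73!=118
i=6: 70!=118
i=7: 59!=118

Not found, 8 comps


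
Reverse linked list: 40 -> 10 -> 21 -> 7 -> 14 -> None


Step 1: curr=40, set curr.next=prev(None) | reversed so far: 40
Step 2: curr=10, set curr.next=prev(40) | reversed so far: 10 -> 40
Step 3: curr=21, set curr.next=prev(10) | reversed so far: 21 -> 10 -> 40
Step 4: curr=7, set curr.next=prev(21) | reversed so far: 7 -> 21 -> 10 -> 40
Step 5: curr=14, set curr.next=prev(7) | reversed so far: 14 -> 7 -> 21 -> 10 -> 40

14 -> 7 -> 21 -> 10 -> 40 -> None


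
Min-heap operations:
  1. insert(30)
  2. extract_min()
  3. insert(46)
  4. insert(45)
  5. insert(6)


insert(30) -> [30]
extract_min()->30, []
insert(46) -> [46]
insert(45) -> [45, 46]
insert(6) -> [6, 46, 45]

Final heap: [6, 46, 45]


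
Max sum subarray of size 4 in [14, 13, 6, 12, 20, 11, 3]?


[0:4]: 45
[1:5]: 51
[2:6]: 49
[3:7]: 46

Max: 51 at [1:5]


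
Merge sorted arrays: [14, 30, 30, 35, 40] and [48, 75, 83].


Take 14 from A
Take 30 from A
Take 30 from A
Take 35 from A
Take 40 from A

Merged: [14, 30, 30, 35, 40, 48, 75, 83]


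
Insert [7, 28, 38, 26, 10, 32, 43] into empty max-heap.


Insert 7: [7]
Insert 28: [28, 7]
Insert 38: [38, 7, 28]
Insert 26: [38, 26, 28, 7]
Insert 10: [38, 26, 28, 7, 10]
Insert 32: [38, 26, 32, 7, 10, 28]
Insert 43: [43, 26, 38, 7, 10, 28, 32]

Final heap: [43, 26, 38, 7, 10, 28, 32]


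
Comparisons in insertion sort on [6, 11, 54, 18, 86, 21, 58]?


Algorithm: insertion sort
Input: [6, 11, 54, 18, 86, 21, 58]
Sorted: [6, 11, 18, 21, 54, 58, 86]

10


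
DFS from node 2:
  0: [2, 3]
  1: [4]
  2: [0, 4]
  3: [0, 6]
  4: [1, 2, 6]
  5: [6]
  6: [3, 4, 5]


Visit 2, push [4, 0]
Visit 0, push [3]
Visit 3, push [6]
Visit 6, push [5, 4]
Visit 4, push [1]
Visit 1, push []
Visit 5, push []

DFS order: [2, 0, 3, 6, 4, 1, 5]


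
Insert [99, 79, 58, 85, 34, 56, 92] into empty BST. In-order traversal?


Insert 99: root
Insert 79: L from 99
Insert 58: L from 99 -> L from 79
Insert 85: L from 99 -> R from 79
Insert 34: L from 99 -> L from 79 -> L from 58
Insert 56: L from 99 -> L from 79 -> L from 58 -> R from 34
Insert 92: L from 99 -> R from 79 -> R from 85

In-order: [34, 56, 58, 79, 85, 92, 99]


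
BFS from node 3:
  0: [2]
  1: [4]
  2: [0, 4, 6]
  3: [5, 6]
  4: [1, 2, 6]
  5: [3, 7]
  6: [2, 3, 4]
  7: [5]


Visit 3, enqueue [5, 6]
Visit 5, enqueue [7]
Visit 6, enqueue [2, 4]
Visit 7, enqueue []
Visit 2, enqueue [0]
Visit 4, enqueue [1]
Visit 0, enqueue []
Visit 1, enqueue []

BFS order: [3, 5, 6, 7, 2, 4, 0, 1]


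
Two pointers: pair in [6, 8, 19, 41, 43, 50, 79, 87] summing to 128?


lo=0(6)+hi=7(87)=93
lo=1(8)+hi=7(87)=95
lo=2(19)+hi=7(87)=106
lo=3(41)+hi=7(87)=128

Yes: 41+87=128


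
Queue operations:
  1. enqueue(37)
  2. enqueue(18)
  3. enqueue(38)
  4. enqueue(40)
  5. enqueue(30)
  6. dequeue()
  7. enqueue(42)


enqueue(37) -> [37]
enqueue(18) -> [37, 18]
enqueue(38) -> [37, 18, 38]
enqueue(40) -> [37, 18, 38, 40]
enqueue(30) -> [37, 18, 38, 40, 30]
dequeue()->37, [18, 38, 40, 30]
enqueue(42) -> [18, 38, 40, 30, 42]

Final queue: [18, 38, 40, 30, 42]


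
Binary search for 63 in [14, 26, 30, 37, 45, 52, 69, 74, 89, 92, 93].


Step 1: lo=0, hi=10, mid=5, val=52
Step 2: lo=6, hi=10, mid=8, val=89
Step 3: lo=6, hi=7, mid=6, val=69

Not found


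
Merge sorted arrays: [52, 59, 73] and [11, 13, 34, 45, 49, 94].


Take 11 from B
Take 13 from B
Take 34 from B
Take 45 from B
Take 49 from B
Take 52 from A
Take 59 from A
Take 73 from A

Merged: [11, 13, 34, 45, 49, 52, 59, 73, 94]


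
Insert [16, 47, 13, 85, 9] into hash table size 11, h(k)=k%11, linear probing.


Insert 16: h=5 -> slot 5
Insert 47: h=3 -> slot 3
Insert 13: h=2 -> slot 2
Insert 85: h=8 -> slot 8
Insert 9: h=9 -> slot 9

Table: [None, None, 13, 47, None, 16, None, None, 85, 9, None]


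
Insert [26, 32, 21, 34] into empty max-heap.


Insert 26: [26]
Insert 32: [32, 26]
Insert 21: [32, 26, 21]
Insert 34: [34, 32, 21, 26]

Final heap: [34, 32, 21, 26]


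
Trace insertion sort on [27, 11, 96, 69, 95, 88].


Initial: [27, 11, 96, 69, 95, 88]
Insert 11: [11, 27, 96, 69, 95, 88]
Insert 96: [11, 27, 96, 69, 95, 88]
Insert 69: [11, 27, 69, 96, 95, 88]
Insert 95: [11, 27, 69, 95, 96, 88]
Insert 88: [11, 27, 69, 88, 95, 96]

Sorted: [11, 27, 69, 88, 95, 96]


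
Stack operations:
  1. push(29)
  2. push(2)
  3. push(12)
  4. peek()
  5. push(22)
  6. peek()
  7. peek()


push(29) -> [29]
push(2) -> [29, 2]
push(12) -> [29, 2, 12]
peek()->12
push(22) -> [29, 2, 12, 22]
peek()->22
peek()->22

Final stack: [29, 2, 12, 22]


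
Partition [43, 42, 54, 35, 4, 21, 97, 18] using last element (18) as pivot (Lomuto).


Pivot: 18
  4 <= 18: swap -> [4, 42, 54, 35, 43, 21, 97, 18]
Place pivot at 1: [4, 18, 54, 35, 43, 21, 97, 42]

Partitioned: [4, 18, 54, 35, 43, 21, 97, 42]


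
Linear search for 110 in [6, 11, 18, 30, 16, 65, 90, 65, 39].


i=0: 6!=110
i=1: 11!=110
i=2: 18!=110
i=3: 30!=110
i=4: 16!=110
i=5: 65!=110
i=6: 90!=110
i=7: 65!=110
i=8: 39!=110

Not found, 9 comps


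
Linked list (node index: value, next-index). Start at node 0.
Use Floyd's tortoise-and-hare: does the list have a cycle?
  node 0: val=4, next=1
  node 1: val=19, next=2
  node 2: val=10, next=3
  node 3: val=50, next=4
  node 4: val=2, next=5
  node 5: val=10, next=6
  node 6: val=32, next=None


Floyd's tortoise (slow, +1) and hare (fast, +2):
  init: slow=0, fast=0
  step 1: slow=1, fast=2
  step 2: slow=2, fast=4
  step 3: slow=3, fast=6
  step 4: fast -> None, no cycle

Cycle: no


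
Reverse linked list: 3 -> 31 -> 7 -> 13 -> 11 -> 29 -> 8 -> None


Step 1: curr=3, set curr.next=prev(None) | reversed so far: 3
Step 2: curr=31, set curr.next=prev(3) | reversed so far: 31 -> 3
Step 3: curr=7, set curr.next=prev(31) | reversed so far: 7 -> 31 -> 3
Step 4: curr=13, set curr.next=prev(7) | reversed so far: 13 -> 7 -> 31 -> 3
Step 5: curr=11, set curr.next=prev(13) | reversed so far: 11 -> 13 -> 7 -> 31 -> 3
Step 6: curr=29, set curr.next=prev(11) | reversed so far: 29 -> 11 -> 13 -> 7 -> 31 -> 3
Step 7: curr=8, set curr.next=prev(29) | reversed so far: 8 -> 29 -> 11 -> 13 -> 7 -> 31 -> 3

8 -> 29 -> 11 -> 13 -> 7 -> 31 -> 3 -> None


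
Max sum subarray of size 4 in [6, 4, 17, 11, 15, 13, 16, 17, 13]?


[0:4]: 38
[1:5]: 47
[2:6]: 56
[3:7]: 55
[4:8]: 61
[5:9]: 59

Max: 61 at [4:8]


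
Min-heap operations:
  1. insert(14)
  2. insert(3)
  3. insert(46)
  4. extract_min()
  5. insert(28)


insert(14) -> [14]
insert(3) -> [3, 14]
insert(46) -> [3, 14, 46]
extract_min()->3, [14, 46]
insert(28) -> [14, 46, 28]

Final heap: [14, 46, 28]


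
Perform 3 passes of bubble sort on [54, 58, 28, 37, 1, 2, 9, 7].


Initial: [54, 58, 28, 37, 1, 2, 9, 7]
Pass 1: [54, 28, 37, 1, 2, 9, 7, 58] (6 swaps)
Pass 2: [28, 37, 1, 2, 9, 7, 54, 58] (6 swaps)
Pass 3: [28, 1, 2, 9, 7, 37, 54, 58] (4 swaps)

After 3 passes: [28, 1, 2, 9, 7, 37, 54, 58]


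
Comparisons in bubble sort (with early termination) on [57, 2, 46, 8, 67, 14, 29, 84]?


Algorithm: bubble sort (with early termination)
Input: [57, 2, 46, 8, 67, 14, 29, 84]
Sorted: [2, 8, 14, 29, 46, 57, 67, 84]

22


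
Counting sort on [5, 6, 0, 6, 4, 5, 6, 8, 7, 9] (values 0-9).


Input: [5, 6, 0, 6, 4, 5, 6, 8, 7, 9]
Counts: [1, 0, 0, 0, 1, 2, 3, 1, 1, 1]

Sorted: [0, 4, 5, 5, 6, 6, 6, 7, 8, 9]


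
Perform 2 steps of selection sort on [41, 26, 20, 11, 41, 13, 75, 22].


Initial: [41, 26, 20, 11, 41, 13, 75, 22]
Step 1: min=11 at 3
  Swap: [11, 26, 20, 41, 41, 13, 75, 22]
Step 2: min=13 at 5
  Swap: [11, 13, 20, 41, 41, 26, 75, 22]

After 2 steps: [11, 13, 20, 41, 41, 26, 75, 22]


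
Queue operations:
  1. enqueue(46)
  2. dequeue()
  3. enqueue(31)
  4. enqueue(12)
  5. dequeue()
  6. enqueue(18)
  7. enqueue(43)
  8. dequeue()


enqueue(46) -> [46]
dequeue()->46, []
enqueue(31) -> [31]
enqueue(12) -> [31, 12]
dequeue()->31, [12]
enqueue(18) -> [12, 18]
enqueue(43) -> [12, 18, 43]
dequeue()->12, [18, 43]

Final queue: [18, 43]


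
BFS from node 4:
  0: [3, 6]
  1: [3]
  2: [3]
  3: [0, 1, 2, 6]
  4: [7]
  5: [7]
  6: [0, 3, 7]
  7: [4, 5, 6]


Visit 4, enqueue [7]
Visit 7, enqueue [5, 6]
Visit 5, enqueue []
Visit 6, enqueue [0, 3]
Visit 0, enqueue []
Visit 3, enqueue [1, 2]
Visit 1, enqueue []
Visit 2, enqueue []

BFS order: [4, 7, 5, 6, 0, 3, 1, 2]


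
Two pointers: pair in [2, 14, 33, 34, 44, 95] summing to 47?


lo=0(2)+hi=5(95)=97
lo=0(2)+hi=4(44)=46
lo=1(14)+hi=4(44)=58
lo=1(14)+hi=3(34)=48
lo=1(14)+hi=2(33)=47

Yes: 14+33=47


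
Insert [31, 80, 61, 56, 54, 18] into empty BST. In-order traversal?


Insert 31: root
Insert 80: R from 31
Insert 61: R from 31 -> L from 80
Insert 56: R from 31 -> L from 80 -> L from 61
Insert 54: R from 31 -> L from 80 -> L from 61 -> L from 56
Insert 18: L from 31

In-order: [18, 31, 54, 56, 61, 80]


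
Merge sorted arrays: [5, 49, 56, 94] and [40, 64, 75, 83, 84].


Take 5 from A
Take 40 from B
Take 49 from A
Take 56 from A
Take 64 from B
Take 75 from B
Take 83 from B
Take 84 from B

Merged: [5, 40, 49, 56, 64, 75, 83, 84, 94]


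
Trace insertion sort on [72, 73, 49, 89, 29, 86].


Initial: [72, 73, 49, 89, 29, 86]
Insert 73: [72, 73, 49, 89, 29, 86]
Insert 49: [49, 72, 73, 89, 29, 86]
Insert 89: [49, 72, 73, 89, 29, 86]
Insert 29: [29, 49, 72, 73, 89, 86]
Insert 86: [29, 49, 72, 73, 86, 89]

Sorted: [29, 49, 72, 73, 86, 89]


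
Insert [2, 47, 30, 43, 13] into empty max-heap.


Insert 2: [2]
Insert 47: [47, 2]
Insert 30: [47, 2, 30]
Insert 43: [47, 43, 30, 2]
Insert 13: [47, 43, 30, 2, 13]

Final heap: [47, 43, 30, 2, 13]


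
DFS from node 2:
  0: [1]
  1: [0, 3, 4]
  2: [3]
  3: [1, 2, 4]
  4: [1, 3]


Visit 2, push [3]
Visit 3, push [4, 1]
Visit 1, push [4, 0]
Visit 0, push []
Visit 4, push []

DFS order: [2, 3, 1, 0, 4]


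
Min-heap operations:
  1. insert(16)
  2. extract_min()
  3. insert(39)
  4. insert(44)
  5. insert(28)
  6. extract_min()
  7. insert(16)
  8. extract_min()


insert(16) -> [16]
extract_min()->16, []
insert(39) -> [39]
insert(44) -> [39, 44]
insert(28) -> [28, 44, 39]
extract_min()->28, [39, 44]
insert(16) -> [16, 44, 39]
extract_min()->16, [39, 44]

Final heap: [39, 44]


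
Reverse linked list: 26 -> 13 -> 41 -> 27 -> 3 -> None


Step 1: curr=26, set curr.next=prev(None) | reversed so far: 26
Step 2: curr=13, set curr.next=prev(26) | reversed so far: 13 -> 26
Step 3: curr=41, set curr.next=prev(13) | reversed so far: 41 -> 13 -> 26
Step 4: curr=27, set curr.next=prev(41) | reversed so far: 27 -> 41 -> 13 -> 26
Step 5: curr=3, set curr.next=prev(27) | reversed so far: 3 -> 27 -> 41 -> 13 -> 26

3 -> 27 -> 41 -> 13 -> 26 -> None


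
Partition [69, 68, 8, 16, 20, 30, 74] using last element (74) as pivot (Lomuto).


Pivot: 74
  69 <= 74: advance i (no swap)
  68 <= 74: advance i (no swap)
  8 <= 74: advance i (no swap)
  16 <= 74: advance i (no swap)
  20 <= 74: advance i (no swap)
  30 <= 74: advance i (no swap)
Place pivot at 6: [69, 68, 8, 16, 20, 30, 74]

Partitioned: [69, 68, 8, 16, 20, 30, 74]


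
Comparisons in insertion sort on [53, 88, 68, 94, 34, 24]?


Algorithm: insertion sort
Input: [53, 88, 68, 94, 34, 24]
Sorted: [24, 34, 53, 68, 88, 94]

13


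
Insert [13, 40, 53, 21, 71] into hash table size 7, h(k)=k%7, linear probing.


Insert 13: h=6 -> slot 6
Insert 40: h=5 -> slot 5
Insert 53: h=4 -> slot 4
Insert 21: h=0 -> slot 0
Insert 71: h=1 -> slot 1

Table: [21, 71, None, None, 53, 40, 13]


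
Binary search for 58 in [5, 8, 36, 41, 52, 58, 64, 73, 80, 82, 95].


Step 1: lo=0, hi=10, mid=5, val=58

Found at index 5


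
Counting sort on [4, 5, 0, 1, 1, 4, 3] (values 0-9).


Input: [4, 5, 0, 1, 1, 4, 3]
Counts: [1, 2, 0, 1, 2, 1, 0, 0, 0, 0]

Sorted: [0, 1, 1, 3, 4, 4, 5]


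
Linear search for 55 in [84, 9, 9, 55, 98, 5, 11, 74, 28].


i=0: 84!=55
i=1: 9!=55
i=2: 9!=55
i=3: 55==55 found!

Found at 3, 4 comps


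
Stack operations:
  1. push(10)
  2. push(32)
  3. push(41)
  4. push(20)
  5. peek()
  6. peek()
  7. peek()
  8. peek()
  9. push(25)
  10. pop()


push(10) -> [10]
push(32) -> [10, 32]
push(41) -> [10, 32, 41]
push(20) -> [10, 32, 41, 20]
peek()->20
peek()->20
peek()->20
peek()->20
push(25) -> [10, 32, 41, 20, 25]
pop()->25, [10, 32, 41, 20]

Final stack: [10, 32, 41, 20]
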